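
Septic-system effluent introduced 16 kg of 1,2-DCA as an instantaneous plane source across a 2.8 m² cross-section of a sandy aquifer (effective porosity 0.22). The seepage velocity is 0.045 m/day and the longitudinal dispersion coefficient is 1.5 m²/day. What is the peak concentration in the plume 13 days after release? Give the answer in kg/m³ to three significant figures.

1.66 kg/m³

The peak of an instantaneous 1D plume sits at x = vt; there the Gaussian factor is 1 and C_max = M/(n_e·A·√(4πDt)), where n_e·A is the pore area the mass is dissolved in.
√(4πDt) = √(4π × 1.5 × 13) = 15.65 m, so C_max = 16/(0.22 × 2.8 × 15.65) = 1.66 kg/m³.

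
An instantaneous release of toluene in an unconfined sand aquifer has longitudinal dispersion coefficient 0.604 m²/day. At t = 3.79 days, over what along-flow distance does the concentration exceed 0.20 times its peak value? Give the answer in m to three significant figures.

7.68 m

The plume is Gaussian with σ = √(2Dt) = √(2 × 0.604 × 3.79) = 2.140 m.
C/C_peak = exp(−Δx²/(2σ²)) = 0.20 ⇒ Δx = σ·√(−2 ln 0.20) = 2.140 × 1.794 = 3.839 m.
Width = 2Δx = 7.68 m.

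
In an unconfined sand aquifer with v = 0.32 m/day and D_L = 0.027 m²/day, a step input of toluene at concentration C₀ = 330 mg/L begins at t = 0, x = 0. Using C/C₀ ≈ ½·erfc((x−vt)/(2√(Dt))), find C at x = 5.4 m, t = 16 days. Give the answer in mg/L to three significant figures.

126 mg/L

For a continuous step input, C/C₀ ≈ ½·erfc((x−vt)/(2√(Dt))).
vt = 0.32 × 16 = 5.12 m and 2√(Dt) = 2√(0.027 × 16) = 1.315 m.
Argument (x−vt)/(2√(Dt)) = (5.4 − 5.12)/1.315 = 0.2129; ½·erfc(0.2129) = 0.3817.
C = 330 × 0.3817 = 126 mg/L.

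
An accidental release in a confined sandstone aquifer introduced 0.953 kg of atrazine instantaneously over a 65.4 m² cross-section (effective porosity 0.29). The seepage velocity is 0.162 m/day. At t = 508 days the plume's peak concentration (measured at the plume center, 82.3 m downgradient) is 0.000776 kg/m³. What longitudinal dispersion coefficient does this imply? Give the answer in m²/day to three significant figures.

0.657 m²/day

At the plume center C_max = M/(n_e·A·√(4πDt)), so D = M²/(4πt·(n_e·A·C_max)²).
n_e·A·C_max = 0.29 × 65.4 × 0.000776 = 0.01472 kg/m.
D = 0.953²/(4π × 508 × 0.01472²) = 0.657 m²/day.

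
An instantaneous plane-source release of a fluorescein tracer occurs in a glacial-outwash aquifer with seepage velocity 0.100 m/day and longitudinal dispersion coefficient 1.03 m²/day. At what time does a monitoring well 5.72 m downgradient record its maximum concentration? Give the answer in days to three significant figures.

14.8 days

For the 1D instantaneous-source solution, setting ∂C/∂t = 0 at fixed x gives v²t² + 2Dt − x² = 0, so t = (√(D² + v²x²) − D)/v².
√(D² + v²x²) = √(1.03² + 0.100² × 5.72²) = 1.178; v² = 0.01.
t = (1.178 − 1.03)/0.01 = 14.8 days (vs. the pure-advection estimate x/v = 57.2 d).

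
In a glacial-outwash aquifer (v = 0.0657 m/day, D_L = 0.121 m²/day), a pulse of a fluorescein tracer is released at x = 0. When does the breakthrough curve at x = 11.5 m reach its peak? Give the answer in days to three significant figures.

149 days

For the 1D instantaneous-source solution, setting ∂C/∂t = 0 at fixed x gives v²t² + 2Dt − x² = 0, so t = (√(D² + v²x²) − D)/v².
√(D² + v²x²) = √(0.121² + 0.0657² × 11.5²) = 0.7652; v² = 0.00431649.
t = (0.7652 − 0.121)/0.00431649 = 149 days (vs. the pure-advection estimate x/v = 175 d).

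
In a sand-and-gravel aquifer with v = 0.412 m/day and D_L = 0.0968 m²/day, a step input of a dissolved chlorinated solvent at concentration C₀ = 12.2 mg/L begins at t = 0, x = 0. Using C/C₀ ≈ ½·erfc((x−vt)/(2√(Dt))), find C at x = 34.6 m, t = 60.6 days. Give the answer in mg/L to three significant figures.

For a continuous step input, C/C₀ ≈ ½·erfc((x−vt)/(2√(Dt))).
vt = 0.412 × 60.6 = 24.9672 m and 2√(Dt) = 2√(0.0968 × 60.6) = 4.844 m.
Argument (x−vt)/(2√(Dt)) = (34.6 − 24.9672)/4.844 = 1.989; ½·erfc(1.989) = 0.002455.
C = 12.2 × 0.002455 = 0.0300 mg/L.

0.0300 mg/L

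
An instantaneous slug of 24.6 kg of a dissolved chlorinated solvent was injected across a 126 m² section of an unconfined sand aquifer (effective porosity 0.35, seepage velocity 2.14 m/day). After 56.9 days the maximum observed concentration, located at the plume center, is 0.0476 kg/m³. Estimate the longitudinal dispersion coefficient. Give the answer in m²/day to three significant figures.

At the plume center C_max = M/(n_e·A·√(4πDt)), so D = M²/(4πt·(n_e·A·C_max)²).
n_e·A·C_max = 0.35 × 126 × 0.0476 = 2.099 kg/m.
D = 24.6²/(4π × 56.9 × 2.099²) = 0.192 m²/day.

0.192 m²/day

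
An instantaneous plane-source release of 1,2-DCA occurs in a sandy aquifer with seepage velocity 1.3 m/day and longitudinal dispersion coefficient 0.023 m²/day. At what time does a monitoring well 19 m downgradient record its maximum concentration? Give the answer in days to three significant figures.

14.6 days

For the 1D instantaneous-source solution, setting ∂C/∂t = 0 at fixed x gives v²t² + 2Dt − x² = 0, so t = (√(D² + v²x²) − D)/v².
√(D² + v²x²) = √(0.023² + 1.3² × 19²) = 24.70; v² = 1.69.
t = (24.70 − 0.023)/1.69 = 14.6 days (vs. the pure-advection estimate x/v = 14.6 d).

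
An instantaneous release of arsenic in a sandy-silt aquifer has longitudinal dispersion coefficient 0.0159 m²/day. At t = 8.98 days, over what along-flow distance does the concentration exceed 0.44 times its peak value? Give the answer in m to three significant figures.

1.37 m

The plume is Gaussian with σ = √(2Dt) = √(2 × 0.0159 × 8.98) = 0.5344 m.
C/C_peak = exp(−Δx²/(2σ²)) = 0.44 ⇒ Δx = σ·√(−2 ln 0.44) = 0.5344 × 1.281 = 0.6846 m.
Width = 2Δx = 1.37 m.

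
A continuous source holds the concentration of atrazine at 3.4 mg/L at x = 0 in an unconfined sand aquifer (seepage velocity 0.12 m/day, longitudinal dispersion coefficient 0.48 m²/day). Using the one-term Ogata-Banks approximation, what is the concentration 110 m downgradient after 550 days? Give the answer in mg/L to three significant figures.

0.0944 mg/L

For a continuous step input, C/C₀ ≈ ½·erfc((x−vt)/(2√(Dt))).
vt = 0.12 × 550 = 66 m and 2√(Dt) = 2√(0.48 × 550) = 32.50 m.
Argument (x−vt)/(2√(Dt)) = (110 − 66)/32.50 = 1.354; ½·erfc(1.354) = 0.02776.
C = 3.4 × 0.02776 = 0.0944 mg/L.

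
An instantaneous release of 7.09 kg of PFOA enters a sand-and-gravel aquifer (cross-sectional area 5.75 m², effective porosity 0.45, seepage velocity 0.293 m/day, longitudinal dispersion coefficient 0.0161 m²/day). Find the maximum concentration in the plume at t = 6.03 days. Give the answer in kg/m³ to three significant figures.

2.48 kg/m³

The peak of an instantaneous 1D plume sits at x = vt; there the Gaussian factor is 1 and C_max = M/(n_e·A·√(4πDt)), where n_e·A is the pore area the mass is dissolved in.
√(4πDt) = √(4π × 0.0161 × 6.03) = 1.105 m, so C_max = 7.09/(0.45 × 5.75 × 1.105) = 2.48 kg/m³.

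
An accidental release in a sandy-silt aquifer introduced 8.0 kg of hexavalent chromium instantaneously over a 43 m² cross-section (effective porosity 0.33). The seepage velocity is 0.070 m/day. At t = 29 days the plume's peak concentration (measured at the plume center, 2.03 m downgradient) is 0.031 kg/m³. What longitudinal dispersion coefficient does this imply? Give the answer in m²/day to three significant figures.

0.908 m²/day

At the plume center C_max = M/(n_e·A·√(4πDt)), so D = M²/(4πt·(n_e·A·C_max)²).
n_e·A·C_max = 0.33 × 43 × 0.031 = 0.4399 kg/m.
D = 8.0²/(4π × 29 × 0.4399²) = 0.908 m²/day.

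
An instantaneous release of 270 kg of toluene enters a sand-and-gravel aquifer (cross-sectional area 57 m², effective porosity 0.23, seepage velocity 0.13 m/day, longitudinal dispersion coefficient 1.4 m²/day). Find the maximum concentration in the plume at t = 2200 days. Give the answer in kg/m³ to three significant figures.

The peak of an instantaneous 1D plume sits at x = vt; there the Gaussian factor is 1 and C_max = M/(n_e·A·√(4πDt)), where n_e·A is the pore area the mass is dissolved in.
√(4πDt) = √(4π × 1.4 × 2200) = 196.7 m, so C_max = 270/(0.23 × 57 × 196.7) = 0.105 kg/m³.

0.105 kg/m³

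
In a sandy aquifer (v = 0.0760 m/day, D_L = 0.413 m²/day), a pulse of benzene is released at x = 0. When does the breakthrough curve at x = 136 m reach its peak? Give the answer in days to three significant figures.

For the 1D instantaneous-source solution, setting ∂C/∂t = 0 at fixed x gives v²t² + 2Dt − x² = 0, so t = (√(D² + v²x²) − D)/v².
√(D² + v²x²) = √(0.413² + 0.0760² × 136²) = 10.34; v² = 0.005776.
t = (10.34 − 0.413)/0.005776 = 1720 days (vs. the pure-advection estimate x/v = 1790 d).

1720 days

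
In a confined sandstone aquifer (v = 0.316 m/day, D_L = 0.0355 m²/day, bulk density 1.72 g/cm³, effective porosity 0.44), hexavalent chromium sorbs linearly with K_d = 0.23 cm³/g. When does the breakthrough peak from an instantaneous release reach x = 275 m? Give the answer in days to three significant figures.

1650 days

Retardation factor R = 1 + ρ_b·K_d/n = 1 + 1.72 × 0.23/0.44 = 1.899.
Sorption retards both mechanisms: v_R = v/R = 0.1664 m/day, D_R = D/R = 0.01869 m²/day.
Peak time from v_R²t² + 2D_R t − x² = 0: t = (√(D_R² + v_R²x²) − D_R)/v_R².
√(D_R² + v_R²x²) = √(0.01869² + 0.1664² × 275²) = 45.76; v_R² = 0.02769.
t = (45.76 − 0.01869)/0.02769 = 1650 days.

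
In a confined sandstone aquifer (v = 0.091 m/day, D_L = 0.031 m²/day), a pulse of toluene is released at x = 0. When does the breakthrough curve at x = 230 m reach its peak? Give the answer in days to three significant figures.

For the 1D instantaneous-source solution, setting ∂C/∂t = 0 at fixed x gives v²t² + 2Dt − x² = 0, so t = (√(D² + v²x²) − D)/v².
√(D² + v²x²) = √(0.031² + 0.091² × 230²) = 20.93; v² = 0.008281.
t = (20.93 − 0.031)/0.008281 = 2520 days (vs. the pure-advection estimate x/v = 2530 d).

2520 days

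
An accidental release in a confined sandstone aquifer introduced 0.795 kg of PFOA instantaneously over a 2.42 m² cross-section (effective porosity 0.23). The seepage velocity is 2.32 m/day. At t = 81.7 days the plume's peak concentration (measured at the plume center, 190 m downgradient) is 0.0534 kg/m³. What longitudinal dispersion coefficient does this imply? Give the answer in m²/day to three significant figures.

At the plume center C_max = M/(n_e·A·√(4πDt)), so D = M²/(4πt·(n_e·A·C_max)²).
n_e·A·C_max = 0.23 × 2.42 × 0.0534 = 0.02972 kg/m.
D = 0.795²/(4π × 81.7 × 0.02972²) = 0.697 m²/day.

0.697 m²/day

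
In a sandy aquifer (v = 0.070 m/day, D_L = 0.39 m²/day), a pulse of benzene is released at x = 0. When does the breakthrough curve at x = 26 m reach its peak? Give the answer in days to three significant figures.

For the 1D instantaneous-source solution, setting ∂C/∂t = 0 at fixed x gives v²t² + 2Dt − x² = 0, so t = (√(D² + v²x²) − D)/v².
√(D² + v²x²) = √(0.39² + 0.070² × 26²) = 1.861; v² = 0.0049.
t = (1.861 − 0.39)/0.0049 = 300 days (vs. the pure-advection estimate x/v = 371 d).

300 days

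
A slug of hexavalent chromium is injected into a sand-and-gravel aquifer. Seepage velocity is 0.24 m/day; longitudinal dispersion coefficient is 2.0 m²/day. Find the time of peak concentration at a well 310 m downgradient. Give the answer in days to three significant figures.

1260 days

For the 1D instantaneous-source solution, setting ∂C/∂t = 0 at fixed x gives v²t² + 2Dt − x² = 0, so t = (√(D² + v²x²) − D)/v².
√(D² + v²x²) = √(2.0² + 0.24² × 310²) = 74.43; v² = 0.0576.
t = (74.43 − 2.0)/0.0576 = 1260 days (vs. the pure-advection estimate x/v = 1290 d).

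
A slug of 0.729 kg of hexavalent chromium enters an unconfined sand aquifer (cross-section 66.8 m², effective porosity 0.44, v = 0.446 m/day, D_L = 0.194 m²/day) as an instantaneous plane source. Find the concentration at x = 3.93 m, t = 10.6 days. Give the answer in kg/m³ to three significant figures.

For an instantaneous plane source, C(x,t) = M/(n_e·A·√(4πDt)) · exp(−(x−vt)²/(4Dt)), with n_e·A the pore (flow) area.
Plume center vt = 0.446 × 10.6 = 4.7276 m, so the well at 3.93 m is 0.7976 m upgradient of the peak.
√(4πDt) = 5.083 m, giving peak height M/(n_e·A·√(4πDt)) = 0.729/(0.44 × 66.8 × 5.083) = 0.004880 kg/m³.
(x−vt)²/(4Dt) = (-0.7976)²/(4 × 0.194 × 10.6) = 0.07734; exp(−0.07734) = 0.9256.
C = 0.004880 × 0.9256 = 0.00452 kg/m³.

0.00452 kg/m³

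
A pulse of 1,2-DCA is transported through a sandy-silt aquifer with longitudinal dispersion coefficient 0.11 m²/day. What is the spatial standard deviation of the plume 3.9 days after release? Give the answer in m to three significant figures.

Dispersive spreading gives a Gaussian with σ² = 2Dt; advection only shifts the center.
σ = √(2 × 0.11 × 3.9) = 0.926 m.

0.926 m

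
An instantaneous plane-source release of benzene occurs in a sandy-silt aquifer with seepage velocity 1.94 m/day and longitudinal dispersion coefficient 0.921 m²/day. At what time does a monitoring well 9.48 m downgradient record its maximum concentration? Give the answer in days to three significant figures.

For the 1D instantaneous-source solution, setting ∂C/∂t = 0 at fixed x gives v²t² + 2Dt − x² = 0, so t = (√(D² + v²x²) − D)/v².
√(D² + v²x²) = √(0.921² + 1.94² × 9.48²) = 18.41; v² = 3.7636.
t = (18.41 − 0.921)/3.7636 = 4.65 days (vs. the pure-advection estimate x/v = 4.89 d).

4.65 days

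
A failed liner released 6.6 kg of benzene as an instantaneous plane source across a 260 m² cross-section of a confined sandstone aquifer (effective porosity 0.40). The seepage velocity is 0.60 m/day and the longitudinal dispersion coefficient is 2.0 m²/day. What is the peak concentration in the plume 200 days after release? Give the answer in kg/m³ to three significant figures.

The peak of an instantaneous 1D plume sits at x = vt; there the Gaussian factor is 1 and C_max = M/(n_e·A·√(4πDt)), where n_e·A is the pore area the mass is dissolved in.
√(4πDt) = √(4π × 2.0 × 200) = 70.90 m, so C_max = 6.6/(0.40 × 260 × 70.90) = 0.000895 kg/m³.

0.000895 kg/m³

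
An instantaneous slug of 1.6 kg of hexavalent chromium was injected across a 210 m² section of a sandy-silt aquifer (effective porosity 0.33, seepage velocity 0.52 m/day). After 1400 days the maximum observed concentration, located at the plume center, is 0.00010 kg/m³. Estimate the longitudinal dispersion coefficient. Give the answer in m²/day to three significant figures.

At the plume center C_max = M/(n_e·A·√(4πDt)), so D = M²/(4πt·(n_e·A·C_max)²).
n_e·A·C_max = 0.33 × 210 × 0.00010 = 0.006930 kg/m.
D = 1.6²/(4π × 1400 × 0.006930²) = 3.03 m²/day.

3.03 m²/day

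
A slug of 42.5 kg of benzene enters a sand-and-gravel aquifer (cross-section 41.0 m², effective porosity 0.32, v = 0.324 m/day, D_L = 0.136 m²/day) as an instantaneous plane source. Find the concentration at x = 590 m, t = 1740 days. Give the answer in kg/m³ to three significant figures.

0.0287 kg/m³

For an instantaneous plane source, C(x,t) = M/(n_e·A·√(4πDt)) · exp(−(x−vt)²/(4Dt)), with n_e·A the pore (flow) area.
Plume center vt = 0.324 × 1740 = 563.76 m, so the well at 590 m is 26.24 m downgradient of the peak.
√(4πDt) = 54.53 m, giving peak height M/(n_e·A·√(4πDt)) = 42.5/(0.32 × 41.0 × 54.53) = 0.05940 kg/m³.
(x−vt)²/(4Dt) = (26.24)²/(4 × 0.136 × 1740) = 0.7274; exp(−0.7274) = 0.4832.
C = 0.05940 × 0.4832 = 0.0287 kg/m³.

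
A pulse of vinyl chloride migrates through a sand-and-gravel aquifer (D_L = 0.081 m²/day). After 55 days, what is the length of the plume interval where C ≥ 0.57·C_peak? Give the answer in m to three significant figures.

6.33 m

The plume is Gaussian with σ = √(2Dt) = √(2 × 0.081 × 55) = 2.985 m.
C/C_peak = exp(−Δx²/(2σ²)) = 0.57 ⇒ Δx = σ·√(−2 ln 0.57) = 2.985 × 1.060 = 3.164 m.
Width = 2Δx = 6.33 m.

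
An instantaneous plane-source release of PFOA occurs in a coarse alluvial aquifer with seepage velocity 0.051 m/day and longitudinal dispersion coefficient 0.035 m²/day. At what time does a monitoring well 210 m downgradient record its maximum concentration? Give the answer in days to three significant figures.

4100 days

For the 1D instantaneous-source solution, setting ∂C/∂t = 0 at fixed x gives v²t² + 2Dt − x² = 0, so t = (√(D² + v²x²) − D)/v².
√(D² + v²x²) = √(0.035² + 0.051² × 210²) = 10.71; v² = 0.002601.
t = (10.71 − 0.035)/0.002601 = 4100 days (vs. the pure-advection estimate x/v = 4120 d).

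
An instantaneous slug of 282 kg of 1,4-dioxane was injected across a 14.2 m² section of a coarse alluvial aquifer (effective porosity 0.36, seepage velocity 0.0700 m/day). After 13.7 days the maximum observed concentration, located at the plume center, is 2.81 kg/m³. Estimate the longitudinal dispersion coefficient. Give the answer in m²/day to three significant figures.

2.24 m²/day

At the plume center C_max = M/(n_e·A·√(4πDt)), so D = M²/(4πt·(n_e·A·C_max)²).
n_e·A·C_max = 0.36 × 14.2 × 2.81 = 14.36 kg/m.
D = 282²/(4π × 13.7 × 14.36²) = 2.24 m²/day.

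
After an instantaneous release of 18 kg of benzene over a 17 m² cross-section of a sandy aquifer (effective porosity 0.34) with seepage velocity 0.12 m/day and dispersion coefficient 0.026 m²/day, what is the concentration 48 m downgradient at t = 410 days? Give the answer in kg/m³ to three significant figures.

0.260 kg/m³

For an instantaneous plane source, C(x,t) = M/(n_e·A·√(4πDt)) · exp(−(x−vt)²/(4Dt)), with n_e·A the pore (flow) area.
Plume center vt = 0.12 × 410 = 49.2 m, so the well at 48 m is 1.2 m upgradient of the peak.
√(4πDt) = 11.57 m, giving peak height M/(n_e·A·√(4πDt)) = 18/(0.34 × 17 × 11.57) = 0.2692 kg/m³.
(x−vt)²/(4Dt) = (-1.2)²/(4 × 0.026 × 410) = 0.03377; exp(−0.03377) = 0.9668.
C = 0.2692 × 0.9668 = 0.260 kg/m³.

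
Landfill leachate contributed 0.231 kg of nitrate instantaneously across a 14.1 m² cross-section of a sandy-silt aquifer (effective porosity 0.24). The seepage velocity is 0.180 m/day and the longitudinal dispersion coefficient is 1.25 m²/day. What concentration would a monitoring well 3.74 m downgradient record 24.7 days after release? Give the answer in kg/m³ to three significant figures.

0.00345 kg/m³

For an instantaneous plane source, C(x,t) = M/(n_e·A·√(4πDt)) · exp(−(x−vt)²/(4Dt)), with n_e·A the pore (flow) area.
Plume center vt = 0.180 × 24.7 = 4.446 m, so the well at 3.74 m is 0.706 m upgradient of the peak.
√(4πDt) = 19.70 m, giving peak height M/(n_e·A·√(4πDt)) = 0.231/(0.24 × 14.1 × 19.70) = 0.003465 kg/m³.
(x−vt)²/(4Dt) = (-0.706)²/(4 × 1.25 × 24.7) = 0.004036; exp(−0.004036) = 0.9960.
C = 0.003465 × 0.9960 = 0.00345 kg/m³.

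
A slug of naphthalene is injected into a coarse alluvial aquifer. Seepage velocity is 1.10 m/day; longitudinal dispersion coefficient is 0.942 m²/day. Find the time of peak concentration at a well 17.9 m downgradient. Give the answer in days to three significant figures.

For the 1D instantaneous-source solution, setting ∂C/∂t = 0 at fixed x gives v²t² + 2Dt − x² = 0, so t = (√(D² + v²x²) − D)/v².
√(D² + v²x²) = √(0.942² + 1.10² × 17.9²) = 19.71; v² = 1.21.
t = (19.71 − 0.942)/1.21 = 15.5 days (vs. the pure-advection estimate x/v = 16.3 d).

15.5 days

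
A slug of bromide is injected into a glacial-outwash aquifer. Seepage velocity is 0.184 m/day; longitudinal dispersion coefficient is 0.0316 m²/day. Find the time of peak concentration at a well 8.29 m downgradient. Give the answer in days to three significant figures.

For the 1D instantaneous-source solution, setting ∂C/∂t = 0 at fixed x gives v²t² + 2Dt − x² = 0, so t = (√(D² + v²x²) − D)/v².
√(D² + v²x²) = √(0.0316² + 0.184² × 8.29²) = 1.526; v² = 0.033856.
t = (1.526 − 0.0316)/0.033856 = 44.1 days (vs. the pure-advection estimate x/v = 45.1 d).

44.1 days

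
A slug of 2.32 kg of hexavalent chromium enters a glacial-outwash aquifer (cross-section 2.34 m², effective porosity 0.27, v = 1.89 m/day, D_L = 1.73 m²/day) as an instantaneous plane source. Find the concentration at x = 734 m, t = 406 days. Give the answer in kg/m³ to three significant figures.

For an instantaneous plane source, C(x,t) = M/(n_e·A·√(4πDt)) · exp(−(x−vt)²/(4Dt)), with n_e·A the pore (flow) area.
Plume center vt = 1.89 × 406 = 767.34 m, so the well at 734 m is 33.34 m upgradient of the peak.
√(4πDt) = 93.95 m, giving peak height M/(n_e·A·√(4πDt)) = 2.32/(0.27 × 2.34 × 93.95) = 0.03909 kg/m³.
(x−vt)²/(4Dt) = (-33.34)²/(4 × 1.73 × 406) = 0.3956; exp(−0.3956) = 0.6733.
C = 0.03909 × 0.6733 = 0.0263 kg/m³.

0.0263 kg/m³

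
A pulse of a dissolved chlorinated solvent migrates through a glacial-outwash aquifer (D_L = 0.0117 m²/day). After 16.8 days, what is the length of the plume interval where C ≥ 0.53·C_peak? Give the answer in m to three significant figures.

1.41 m

The plume is Gaussian with σ = √(2Dt) = √(2 × 0.0117 × 16.8) = 0.6270 m.
C/C_peak = exp(−Δx²/(2σ²)) = 0.53 ⇒ Δx = σ·√(−2 ln 0.53) = 0.6270 × 1.127 = 0.7066 m.
Width = 2Δx = 1.41 m.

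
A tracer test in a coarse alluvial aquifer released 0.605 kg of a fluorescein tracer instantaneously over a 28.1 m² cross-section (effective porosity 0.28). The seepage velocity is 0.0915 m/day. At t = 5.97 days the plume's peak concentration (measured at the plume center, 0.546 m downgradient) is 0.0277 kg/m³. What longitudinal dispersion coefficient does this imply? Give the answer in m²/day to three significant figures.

0.103 m²/day

At the plume center C_max = M/(n_e·A·√(4πDt)), so D = M²/(4πt·(n_e·A·C_max)²).
n_e·A·C_max = 0.28 × 28.1 × 0.0277 = 0.2179 kg/m.
D = 0.605²/(4π × 5.97 × 0.2179²) = 0.103 m²/day.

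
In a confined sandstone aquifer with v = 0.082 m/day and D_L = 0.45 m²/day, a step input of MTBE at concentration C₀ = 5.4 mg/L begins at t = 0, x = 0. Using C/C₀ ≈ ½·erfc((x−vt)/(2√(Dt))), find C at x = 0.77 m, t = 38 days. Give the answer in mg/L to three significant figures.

3.54 mg/L

For a continuous step input, C/C₀ ≈ ½·erfc((x−vt)/(2√(Dt))).
vt = 0.082 × 38 = 3.116 m and 2√(Dt) = 2√(0.45 × 38) = 8.270 m.
Argument (x−vt)/(2√(Dt)) = (0.77 − 3.116)/8.270 = -0.2837; ½·erfc(-0.2837) = 0.6559.
C = 5.4 × 0.6559 = 3.54 mg/L.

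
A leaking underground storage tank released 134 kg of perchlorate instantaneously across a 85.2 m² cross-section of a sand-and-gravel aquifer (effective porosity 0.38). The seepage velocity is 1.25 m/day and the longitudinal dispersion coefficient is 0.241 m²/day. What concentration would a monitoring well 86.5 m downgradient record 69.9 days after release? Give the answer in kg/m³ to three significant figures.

For an instantaneous plane source, C(x,t) = M/(n_e·A·√(4πDt)) · exp(−(x−vt)²/(4Dt)), with n_e·A the pore (flow) area.
Plume center vt = 1.25 × 69.9 = 87.375 m, so the well at 86.5 m is 0.875 m upgradient of the peak.
√(4πDt) = 14.55 m, giving peak height M/(n_e·A·√(4πDt)) = 134/(0.38 × 85.2 × 14.55) = 0.2845 kg/m³.
(x−vt)²/(4Dt) = (-0.875)²/(4 × 0.241 × 69.9) = 0.01136; exp(−0.01136) = 0.9887.
C = 0.2845 × 0.9887 = 0.281 kg/m³.

0.281 kg/m³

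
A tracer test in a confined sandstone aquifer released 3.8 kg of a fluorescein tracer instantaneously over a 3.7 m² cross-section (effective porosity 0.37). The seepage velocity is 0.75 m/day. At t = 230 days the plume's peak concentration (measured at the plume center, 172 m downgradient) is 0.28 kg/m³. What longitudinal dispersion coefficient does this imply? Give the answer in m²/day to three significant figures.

At the plume center C_max = M/(n_e·A·√(4πDt)), so D = M²/(4πt·(n_e·A·C_max)²).
n_e·A·C_max = 0.37 × 3.7 × 0.28 = 0.3833 kg/m.
D = 3.8²/(4π × 230 × 0.3833²) = 0.0340 m²/day.

0.0340 m²/day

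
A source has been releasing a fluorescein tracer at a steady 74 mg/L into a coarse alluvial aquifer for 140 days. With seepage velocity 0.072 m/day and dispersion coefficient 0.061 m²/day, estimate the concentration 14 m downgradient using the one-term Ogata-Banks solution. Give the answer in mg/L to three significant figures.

12.7 mg/L

For a continuous step input, C/C₀ ≈ ½·erfc((x−vt)/(2√(Dt))).
vt = 0.072 × 140 = 10.08 m and 2√(Dt) = 2√(0.061 × 140) = 5.845 m.
Argument (x−vt)/(2√(Dt)) = (14 − 10.08)/5.845 = 0.6707; ½·erfc(0.6707) = 0.1714.
C = 74 × 0.1714 = 12.7 mg/L.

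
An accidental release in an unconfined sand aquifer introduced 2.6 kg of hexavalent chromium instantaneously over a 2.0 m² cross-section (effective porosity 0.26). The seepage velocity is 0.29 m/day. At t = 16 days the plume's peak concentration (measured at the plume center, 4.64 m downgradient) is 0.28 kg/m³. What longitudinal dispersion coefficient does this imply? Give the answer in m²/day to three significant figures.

At the plume center C_max = M/(n_e·A·√(4πDt)), so D = M²/(4πt·(n_e·A·C_max)²).
n_e·A·C_max = 0.26 × 2.0 × 0.28 = 0.1456 kg/m.
D = 2.6²/(4π × 16 × 0.1456²) = 1.59 m²/day.

1.59 m²/day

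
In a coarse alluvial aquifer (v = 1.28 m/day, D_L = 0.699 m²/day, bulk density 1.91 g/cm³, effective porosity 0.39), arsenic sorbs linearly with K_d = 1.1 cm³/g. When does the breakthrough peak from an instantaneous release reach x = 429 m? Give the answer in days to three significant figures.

Retardation factor R = 1 + ρ_b·K_d/n = 1 + 1.91 × 1.1/0.39 = 6.387.
Sorption retards both mechanisms: v_R = v/R = 0.2004 m/day, D_R = D/R = 0.1094 m²/day.
Peak time from v_R²t² + 2D_R t − x² = 0: t = (√(D_R² + v_R²x²) − D_R)/v_R².
√(D_R² + v_R²x²) = √(0.1094² + 0.2004² × 429²) = 85.97; v_R² = 0.04016.
t = (85.97 − 0.1094)/0.04016 = 2140 days.

2140 days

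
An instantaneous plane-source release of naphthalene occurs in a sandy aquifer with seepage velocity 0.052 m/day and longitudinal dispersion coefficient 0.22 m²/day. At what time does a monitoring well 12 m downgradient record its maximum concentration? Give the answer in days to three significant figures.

For the 1D instantaneous-source solution, setting ∂C/∂t = 0 at fixed x gives v²t² + 2Dt − x² = 0, so t = (√(D² + v²x²) − D)/v².
√(D² + v²x²) = √(0.22² + 0.052² × 12²) = 0.6616; v² = 0.002704.
t = (0.6616 − 0.22)/0.002704 = 163 days (vs. the pure-advection estimate x/v = 231 d).

163 days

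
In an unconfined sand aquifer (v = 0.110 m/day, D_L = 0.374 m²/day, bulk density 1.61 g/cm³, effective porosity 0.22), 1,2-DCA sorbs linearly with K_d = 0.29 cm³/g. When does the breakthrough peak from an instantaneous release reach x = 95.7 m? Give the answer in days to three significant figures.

2620 days

Retardation factor R = 1 + ρ_b·K_d/n = 1 + 1.61 × 0.29/0.22 = 3.122.
Sorption retards both mechanisms: v_R = v/R = 0.03523 m/day, D_R = D/R = 0.1198 m²/day.
Peak time from v_R²t² + 2D_R t − x² = 0: t = (√(D_R² + v_R²x²) − D_R)/v_R².
√(D_R² + v_R²x²) = √(0.1198² + 0.03523² × 95.7²) = 3.374; v_R² = 0.001241.
t = (3.374 − 0.1198)/0.001241 = 2620 days.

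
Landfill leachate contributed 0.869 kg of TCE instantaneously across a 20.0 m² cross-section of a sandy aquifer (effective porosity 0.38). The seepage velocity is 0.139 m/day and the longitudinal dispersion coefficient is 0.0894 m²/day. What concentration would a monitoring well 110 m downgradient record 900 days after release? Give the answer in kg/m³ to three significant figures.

For an instantaneous plane source, C(x,t) = M/(n_e·A·√(4πDt)) · exp(−(x−vt)²/(4Dt)), with n_e·A the pore (flow) area.
Plume center vt = 0.139 × 900 = 125.1 m, so the well at 110 m is 15.1 m upgradient of the peak.
√(4πDt) = 31.80 m, giving peak height M/(n_e·A·√(4πDt)) = 0.869/(0.38 × 20.0 × 31.80) = 0.003596 kg/m³.
(x−vt)²/(4Dt) = (-15.1)²/(4 × 0.0894 × 900) = 0.7085; exp(−0.7085) = 0.4924.
C = 0.003596 × 0.4924 = 0.00177 kg/m³.

0.00177 kg/m³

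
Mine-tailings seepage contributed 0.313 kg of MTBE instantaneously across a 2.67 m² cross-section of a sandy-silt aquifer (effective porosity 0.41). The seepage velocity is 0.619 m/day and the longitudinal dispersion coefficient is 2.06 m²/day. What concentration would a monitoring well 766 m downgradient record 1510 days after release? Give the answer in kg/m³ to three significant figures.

For an instantaneous plane source, C(x,t) = M/(n_e·A·√(4πDt)) · exp(−(x−vt)²/(4Dt)), with n_e·A the pore (flow) area.
Plume center vt = 0.619 × 1510 = 934.69 m, so the well at 766 m is 168.69 m upgradient of the peak.
√(4πDt) = 197.7 m, giving peak height M/(n_e·A·√(4πDt)) = 0.313/(0.41 × 2.67 × 197.7) = 0.001446 kg/m³.
(x−vt)²/(4Dt) = (-168.69)²/(4 × 2.06 × 1510) = 2.287; exp(−2.287) = 0.1016.
C = 0.001446 × 0.1016 = 0.000147 kg/m³.

0.000147 kg/m³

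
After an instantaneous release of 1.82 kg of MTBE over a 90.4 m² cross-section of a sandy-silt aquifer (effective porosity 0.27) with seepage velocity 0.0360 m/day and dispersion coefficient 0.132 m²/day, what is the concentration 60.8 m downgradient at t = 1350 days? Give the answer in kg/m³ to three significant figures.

0.00128 kg/m³

For an instantaneous plane source, C(x,t) = M/(n_e·A·√(4πDt)) · exp(−(x−vt)²/(4Dt)), with n_e·A the pore (flow) area.
Plume center vt = 0.0360 × 1350 = 48.6 m, so the well at 60.8 m is 12.2 m downgradient of the peak.
√(4πDt) = 47.32 m, giving peak height M/(n_e·A·√(4πDt)) = 1.82/(0.27 × 90.4 × 47.32) = 0.001576 kg/m³.
(x−vt)²/(4Dt) = (12.2)²/(4 × 0.132 × 1350) = 0.2088; exp(−0.2088) = 0.8116.
C = 0.001576 × 0.8116 = 0.00128 kg/m³.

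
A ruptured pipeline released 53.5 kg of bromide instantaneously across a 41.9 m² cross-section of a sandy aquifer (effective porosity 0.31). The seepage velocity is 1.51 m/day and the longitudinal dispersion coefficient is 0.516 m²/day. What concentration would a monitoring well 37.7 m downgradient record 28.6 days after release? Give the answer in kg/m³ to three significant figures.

0.182 kg/m³

For an instantaneous plane source, C(x,t) = M/(n_e·A·√(4πDt)) · exp(−(x−vt)²/(4Dt)), with n_e·A the pore (flow) area.
Plume center vt = 1.51 × 28.6 = 43.186 m, so the well at 37.7 m is 5.486 m upgradient of the peak.
√(4πDt) = 13.62 m, giving peak height M/(n_e·A·√(4πDt)) = 53.5/(0.31 × 41.9 × 13.62) = 0.3024 kg/m³.
(x−vt)²/(4Dt) = (-5.486)²/(4 × 0.516 × 28.6) = 0.5098; exp(−0.5098) = 0.6006.
C = 0.3024 × 0.6006 = 0.182 kg/m³.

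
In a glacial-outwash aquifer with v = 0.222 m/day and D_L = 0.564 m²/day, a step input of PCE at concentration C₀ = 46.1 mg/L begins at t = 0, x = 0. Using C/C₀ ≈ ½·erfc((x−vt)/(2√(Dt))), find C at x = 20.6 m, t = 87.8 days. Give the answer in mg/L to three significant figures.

21.0 mg/L

For a continuous step input, C/C₀ ≈ ½·erfc((x−vt)/(2√(Dt))).
vt = 0.222 × 87.8 = 19.4916 m and 2√(Dt) = 2√(0.564 × 87.8) = 14.07 m.
Argument (x−vt)/(2√(Dt)) = (20.6 − 19.4916)/14.07 = 0.07878; ½·erfc(0.07878) = 0.4556.
C = 46.1 × 0.4556 = 21.0 mg/L.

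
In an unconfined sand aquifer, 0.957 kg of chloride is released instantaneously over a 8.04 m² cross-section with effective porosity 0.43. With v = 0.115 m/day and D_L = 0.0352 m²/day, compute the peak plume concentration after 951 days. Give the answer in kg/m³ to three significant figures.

The peak of an instantaneous 1D plume sits at x = vt; there the Gaussian factor is 1 and C_max = M/(n_e·A·√(4πDt)), where n_e·A is the pore area the mass is dissolved in.
√(4πDt) = √(4π × 0.0352 × 951) = 20.51 m, so C_max = 0.957/(0.43 × 8.04 × 20.51) = 0.0135 kg/m³.

0.0135 kg/m³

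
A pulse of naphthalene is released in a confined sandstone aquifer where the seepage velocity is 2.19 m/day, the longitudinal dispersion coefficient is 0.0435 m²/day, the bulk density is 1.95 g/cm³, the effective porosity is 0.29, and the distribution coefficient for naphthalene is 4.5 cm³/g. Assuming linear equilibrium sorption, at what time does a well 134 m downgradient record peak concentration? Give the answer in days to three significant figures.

Retardation factor R = 1 + ρ_b·K_d/n = 1 + 1.95 × 4.5/0.29 = 31.26.
Sorption retards both mechanisms: v_R = v/R = 0.07006 m/day, D_R = D/R = 0.001392 m²/day.
Peak time from v_R²t² + 2D_R t − x² = 0: t = (√(D_R² + v_R²x²) − D_R)/v_R².
√(D_R² + v_R²x²) = √(0.001392² + 0.07006² × 134²) = 9.388; v_R² = 0.004908.
t = (9.388 − 0.001392)/0.004908 = 1910 days.

1910 days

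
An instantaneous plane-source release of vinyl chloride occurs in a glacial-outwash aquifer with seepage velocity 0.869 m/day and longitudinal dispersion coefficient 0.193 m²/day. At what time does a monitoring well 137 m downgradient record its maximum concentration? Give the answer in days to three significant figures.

157 days

For the 1D instantaneous-source solution, setting ∂C/∂t = 0 at fixed x gives v²t² + 2Dt − x² = 0, so t = (√(D² + v²x²) − D)/v².
√(D² + v²x²) = √(0.193² + 0.869² × 137²) = 119.1; v² = 0.755161.
t = (119.1 − 0.193)/0.755161 = 157 days (vs. the pure-advection estimate x/v = 158 d).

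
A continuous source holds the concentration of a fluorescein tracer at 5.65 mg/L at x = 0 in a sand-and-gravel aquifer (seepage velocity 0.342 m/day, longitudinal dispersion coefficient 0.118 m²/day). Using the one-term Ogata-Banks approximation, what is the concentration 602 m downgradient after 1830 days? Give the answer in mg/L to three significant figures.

For a continuous step input, C/C₀ ≈ ½·erfc((x−vt)/(2√(Dt))).
vt = 0.342 × 1830 = 625.86 m and 2√(Dt) = 2√(0.118 × 1830) = 29.39 m.
Argument (x−vt)/(2√(Dt)) = (602 − 625.86)/29.39 = -0.8118; ½·erfc(-0.8118) = 0.8745.
C = 5.65 × 0.8745 = 4.94 mg/L.

4.94 mg/L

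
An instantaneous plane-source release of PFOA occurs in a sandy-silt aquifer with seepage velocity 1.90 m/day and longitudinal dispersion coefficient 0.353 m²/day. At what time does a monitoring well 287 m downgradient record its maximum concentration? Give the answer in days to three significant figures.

151 days

For the 1D instantaneous-source solution, setting ∂C/∂t = 0 at fixed x gives v²t² + 2Dt − x² = 0, so t = (√(D² + v²x²) − D)/v².
√(D² + v²x²) = √(0.353² + 1.90² × 287²) = 545.3; v² = 3.61.
t = (545.3 − 0.353)/3.61 = 151 days (vs. the pure-advection estimate x/v = 151 d).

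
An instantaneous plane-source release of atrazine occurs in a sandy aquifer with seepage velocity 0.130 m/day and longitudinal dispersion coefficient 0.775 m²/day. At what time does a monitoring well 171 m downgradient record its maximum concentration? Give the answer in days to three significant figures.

For the 1D instantaneous-source solution, setting ∂C/∂t = 0 at fixed x gives v²t² + 2Dt − x² = 0, so t = (√(D² + v²x²) − D)/v².
√(D² + v²x²) = √(0.775² + 0.130² × 171²) = 22.24; v² = 0.0169.
t = (22.24 − 0.775)/0.0169 = 1270 days (vs. the pure-advection estimate x/v = 1320 d).

1270 days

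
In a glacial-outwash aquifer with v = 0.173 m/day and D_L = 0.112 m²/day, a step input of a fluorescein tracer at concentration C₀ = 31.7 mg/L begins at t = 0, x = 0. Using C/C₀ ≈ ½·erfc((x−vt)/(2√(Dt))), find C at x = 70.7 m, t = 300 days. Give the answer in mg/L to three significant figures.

0.346 mg/L

For a continuous step input, C/C₀ ≈ ½·erfc((x−vt)/(2√(Dt))).
vt = 0.173 × 300 = 51.9 m and 2√(Dt) = 2√(0.112 × 300) = 11.59 m.
Argument (x−vt)/(2√(Dt)) = (70.7 − 51.9)/11.59 = 1.622; ½·erfc(1.622) = 0.01090.
C = 31.7 × 0.01090 = 0.346 mg/L.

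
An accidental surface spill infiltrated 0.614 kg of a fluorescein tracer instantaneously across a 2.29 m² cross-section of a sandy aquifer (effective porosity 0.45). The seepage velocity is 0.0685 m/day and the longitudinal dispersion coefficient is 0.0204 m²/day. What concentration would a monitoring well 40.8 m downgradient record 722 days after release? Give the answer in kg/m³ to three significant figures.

0.0123 kg/m³

For an instantaneous plane source, C(x,t) = M/(n_e·A·√(4πDt)) · exp(−(x−vt)²/(4Dt)), with n_e·A the pore (flow) area.
Plume center vt = 0.0685 × 722 = 49.457 m, so the well at 40.8 m is 8.657 m upgradient of the peak.
√(4πDt) = 13.60 m, giving peak height M/(n_e·A·√(4πDt)) = 0.614/(0.45 × 2.29 × 13.60) = 0.04381 kg/m³.
(x−vt)²/(4Dt) = (-8.657)²/(4 × 0.0204 × 722) = 1.272; exp(−1.272) = 0.2803.
C = 0.04381 × 0.2803 = 0.0123 kg/m³.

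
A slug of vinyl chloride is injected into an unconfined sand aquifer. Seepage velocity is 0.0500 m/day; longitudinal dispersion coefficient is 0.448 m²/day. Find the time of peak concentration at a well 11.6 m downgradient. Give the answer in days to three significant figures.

For the 1D instantaneous-source solution, setting ∂C/∂t = 0 at fixed x gives v²t² + 2Dt − x² = 0, so t = (√(D² + v²x²) − D)/v².
√(D² + v²x²) = √(0.448² + 0.0500² × 11.6²) = 0.7329; v² = 0.0025.
t = (0.7329 − 0.448)/0.0025 = 114 days (vs. the pure-advection estimate x/v = 232 d).

114 days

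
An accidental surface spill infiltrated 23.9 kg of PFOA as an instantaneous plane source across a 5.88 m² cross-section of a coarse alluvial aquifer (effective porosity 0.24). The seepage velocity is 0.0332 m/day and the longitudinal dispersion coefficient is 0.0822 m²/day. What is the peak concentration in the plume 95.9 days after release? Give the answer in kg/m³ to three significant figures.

1.70 kg/m³

The peak of an instantaneous 1D plume sits at x = vt; there the Gaussian factor is 1 and C_max = M/(n_e·A·√(4πDt)), where n_e·A is the pore area the mass is dissolved in.
√(4πDt) = √(4π × 0.0822 × 95.9) = 9.953 m, so C_max = 23.9/(0.24 × 5.88 × 9.953) = 1.70 kg/m³.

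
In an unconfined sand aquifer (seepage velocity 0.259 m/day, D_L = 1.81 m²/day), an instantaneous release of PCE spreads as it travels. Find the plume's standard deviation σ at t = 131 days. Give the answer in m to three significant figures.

Dispersive spreading gives a Gaussian with σ² = 2Dt; advection only shifts the center.
σ = √(2 × 1.81 × 131) = 21.8 m.

21.8 m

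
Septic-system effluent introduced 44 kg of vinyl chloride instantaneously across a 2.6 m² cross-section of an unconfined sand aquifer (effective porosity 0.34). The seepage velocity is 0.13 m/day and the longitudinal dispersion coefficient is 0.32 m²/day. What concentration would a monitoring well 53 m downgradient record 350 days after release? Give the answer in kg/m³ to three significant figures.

1.17 kg/m³

For an instantaneous plane source, C(x,t) = M/(n_e·A·√(4πDt)) · exp(−(x−vt)²/(4Dt)), with n_e·A the pore (flow) area.
Plume center vt = 0.13 × 350 = 45.5 m, so the well at 53 m is 7.5 m downgradient of the peak.
√(4πDt) = 37.52 m, giving peak height M/(n_e·A·√(4πDt)) = 44/(0.34 × 2.6 × 37.52) = 1.327 kg/m³.
(x−vt)²/(4Dt) = (7.5)²/(4 × 0.32 × 350) = 0.1256; exp(−0.1256) = 0.8820.
C = 1.327 × 0.8820 = 1.17 kg/m³.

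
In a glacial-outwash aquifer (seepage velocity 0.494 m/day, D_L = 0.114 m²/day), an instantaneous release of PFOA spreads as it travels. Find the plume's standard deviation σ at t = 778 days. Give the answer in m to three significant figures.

Dispersive spreading gives a Gaussian with σ² = 2Dt; advection only shifts the center.
σ = √(2 × 0.114 × 778) = 13.3 m.

13.3 m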